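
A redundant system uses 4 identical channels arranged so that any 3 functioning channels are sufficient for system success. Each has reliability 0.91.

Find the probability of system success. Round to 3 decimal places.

0.957

R = Σ_{i=3}^{4} C(4,i) p^i (1−p)^{4−i} with p = 0.91
C(4,3)·0.91^3·0.09^1 = 0.27129
C(4,4)·0.91^4·0.09^0 = 0.68575
Sum = 0.957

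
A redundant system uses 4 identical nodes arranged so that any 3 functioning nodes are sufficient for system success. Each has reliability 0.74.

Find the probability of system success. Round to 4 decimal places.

R = Σ_{i=3}^{4} C(4,i) p^i (1−p)^{4−i} with p = 0.74
C(4,3)·0.74^3·0.26^1 = 0.421433
C(4,4)·0.74^4·0.26^0 = 0.299866
Sum = 0.7213

0.7213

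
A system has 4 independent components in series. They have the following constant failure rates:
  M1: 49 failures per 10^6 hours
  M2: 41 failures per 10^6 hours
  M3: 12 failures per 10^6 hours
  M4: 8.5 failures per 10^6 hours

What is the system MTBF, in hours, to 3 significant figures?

Series of exponential components: λ_sys = Σ λ_i
λ_sys = 0.000049 + 0.000041 + 0.000012 + 0.0000085 = 1.1050e-04 /h
MTBF = 1 / λ_sys = 9050 h

9050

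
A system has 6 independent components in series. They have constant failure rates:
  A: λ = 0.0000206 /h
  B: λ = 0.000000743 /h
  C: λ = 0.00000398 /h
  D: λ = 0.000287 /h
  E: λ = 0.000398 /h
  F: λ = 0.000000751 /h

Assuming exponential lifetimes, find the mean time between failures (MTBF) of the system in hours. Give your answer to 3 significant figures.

1410

Series of exponential components: λ_sys = Σ λ_i
λ_sys = 0.0000206 + 0.000000743 + 0.00000398 + 0.000287 + 0.000398 + 0.000000751 = 7.1107e-04 /h
MTBF = 1 / λ_sys = 1410 h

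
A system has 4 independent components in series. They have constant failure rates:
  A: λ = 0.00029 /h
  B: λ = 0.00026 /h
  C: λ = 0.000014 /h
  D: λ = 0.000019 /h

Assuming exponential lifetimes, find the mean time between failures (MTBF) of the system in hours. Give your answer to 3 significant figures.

Series of exponential components: λ_sys = Σ λ_i
λ_sys = 0.00029 + 0.00026 + 0.000014 + 0.000019 = 5.8300e-04 /h
MTBF = 1 / λ_sys = 1720 h

1720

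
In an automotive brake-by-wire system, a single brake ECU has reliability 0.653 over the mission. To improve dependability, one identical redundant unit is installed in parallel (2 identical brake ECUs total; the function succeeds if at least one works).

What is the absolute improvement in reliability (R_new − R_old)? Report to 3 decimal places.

0.227

R_before = 0.653
R_after = 1 − (1 − 0.653)^2 = 0.880
ΔR = 0.880 − 0.653 = 0.227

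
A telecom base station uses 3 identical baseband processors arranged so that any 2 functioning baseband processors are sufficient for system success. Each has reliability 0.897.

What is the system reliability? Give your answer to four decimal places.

0.9704

R = Σ_{i=2}^{3} C(3,i) p^i (1−p)^{3−i} with p = 0.897
C(3,2)·0.897^2·0.103^1 = 0.248624
C(3,3)·0.897^3·0.103^0 = 0.721734
Sum = 0.9704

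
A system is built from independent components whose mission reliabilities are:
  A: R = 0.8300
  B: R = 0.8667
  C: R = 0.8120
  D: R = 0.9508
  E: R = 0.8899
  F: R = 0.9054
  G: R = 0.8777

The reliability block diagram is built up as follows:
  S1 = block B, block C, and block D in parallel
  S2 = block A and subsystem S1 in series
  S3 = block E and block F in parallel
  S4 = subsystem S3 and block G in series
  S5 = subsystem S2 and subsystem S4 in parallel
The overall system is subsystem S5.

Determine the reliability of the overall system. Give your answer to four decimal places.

Parallel (B, C, and D): 1 − (1 − 0.866700)(1 − 0.812000)(1 − 0.950800) = 0.998767
Series (A and [0.998767]): 0.830000 × 0.998767 = 0.828977
Parallel (E and F): 1 − (1 − 0.889900)(1 − 0.905400) = 0.989585
Series ([0.989585] and G): 0.989585 × 0.877700 = 0.868559
Parallel ([0.828977] and [0.868559]): 1 − (1 − 0.828977)(1 − 0.868559) = 0.9775

0.9775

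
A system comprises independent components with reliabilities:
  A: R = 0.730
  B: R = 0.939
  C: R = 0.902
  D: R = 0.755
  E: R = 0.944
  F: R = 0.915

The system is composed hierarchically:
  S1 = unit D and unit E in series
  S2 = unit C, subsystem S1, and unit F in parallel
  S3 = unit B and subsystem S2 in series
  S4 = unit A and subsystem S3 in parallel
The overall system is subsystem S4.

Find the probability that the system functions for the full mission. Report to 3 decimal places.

0.983

Series (D and E): 0.75500 × 0.94400 = 0.71272
Parallel (C, [0.71272], and F): 1 − (1 − 0.90200)(1 − 0.71272)(1 − 0.91500) = 0.99761
Series (B and [0.99761]): 0.93900 × 0.99761 = 0.93676
Parallel (A and [0.93676]): 1 − (1 − 0.73000)(1 − 0.93676) = 0.983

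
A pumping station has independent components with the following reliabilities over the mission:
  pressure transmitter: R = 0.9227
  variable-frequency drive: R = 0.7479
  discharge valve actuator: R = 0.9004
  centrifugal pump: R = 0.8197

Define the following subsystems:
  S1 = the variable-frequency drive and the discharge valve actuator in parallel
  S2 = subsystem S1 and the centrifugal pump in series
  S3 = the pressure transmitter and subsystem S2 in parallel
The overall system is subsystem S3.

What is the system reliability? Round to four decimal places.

0.9845

Parallel (variable-frequency drive and discharge valve actuator): 1 − (1 − 0.747900)(1 − 0.900400) = 0.974891
Series ([0.974891] and centrifugal pump): 0.974891 × 0.819700 = 0.799118
Parallel (pressure transmitter and [0.799118]): 1 − (1 − 0.922700)(1 − 0.799118) = 0.9845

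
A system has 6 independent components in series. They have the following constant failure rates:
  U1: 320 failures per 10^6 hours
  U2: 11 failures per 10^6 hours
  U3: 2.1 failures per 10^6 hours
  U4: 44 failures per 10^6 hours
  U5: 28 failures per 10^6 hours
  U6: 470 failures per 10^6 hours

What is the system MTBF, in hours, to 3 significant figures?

Series of exponential components: λ_sys = Σ λ_i
λ_sys = 0.00032 + 0.000011 + 0.0000021 + 0.000044 + 0.000028 + 0.00047 = 8.7510e-04 /h
MTBF = 1 / λ_sys = 1140 h

1140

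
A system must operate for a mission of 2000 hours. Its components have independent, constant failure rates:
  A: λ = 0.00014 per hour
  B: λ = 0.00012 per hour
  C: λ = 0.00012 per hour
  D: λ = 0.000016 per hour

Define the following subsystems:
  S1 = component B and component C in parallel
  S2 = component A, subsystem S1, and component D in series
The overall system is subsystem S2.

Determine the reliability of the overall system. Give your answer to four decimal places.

R(A) = exp(−0.00014 × 2000) = 0.755784
R(B) = exp(−0.00012 × 2000) = 0.786628
R(C) = exp(−0.00012 × 2000) = 0.786628
R(D) = exp(−0.000016 × 2000) = 0.968507
Parallel (B and C): 1 − (1 − 0.786628)(1 − 0.786628) = 0.954472
Series (A, [0.954472], and D): 0.755784 × 0.954472 × 0.968507 = 0.6987

0.6987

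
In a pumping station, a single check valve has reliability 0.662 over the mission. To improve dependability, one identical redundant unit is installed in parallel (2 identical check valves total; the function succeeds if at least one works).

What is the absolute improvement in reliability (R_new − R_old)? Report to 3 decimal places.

0.224

R_before = 0.662
R_after = 1 − (1 − 0.662)^2 = 0.886
ΔR = 0.886 − 0.662 = 0.224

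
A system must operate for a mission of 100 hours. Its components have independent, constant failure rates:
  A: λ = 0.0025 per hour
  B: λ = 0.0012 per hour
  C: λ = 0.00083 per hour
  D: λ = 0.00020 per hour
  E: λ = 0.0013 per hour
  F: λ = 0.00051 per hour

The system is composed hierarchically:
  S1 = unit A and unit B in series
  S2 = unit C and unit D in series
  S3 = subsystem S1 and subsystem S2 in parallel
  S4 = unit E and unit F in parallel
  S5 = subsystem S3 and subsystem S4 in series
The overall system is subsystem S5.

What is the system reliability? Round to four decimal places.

0.9639

R(A) = exp(−0.0025 × 100) = 0.778801
R(B) = exp(−0.0012 × 100) = 0.886920
R(C) = exp(−0.00083 × 100) = 0.920351
R(D) = exp(−0.00020 × 100) = 0.980199
R(E) = exp(−0.0013 × 100) = 0.878095
R(F) = exp(−0.00051 × 100) = 0.950279
Series (A and B): 0.778801 × 0.886920 = 0.690734
Series (C and D): 0.920351 × 0.980199 = 0.902127
Parallel ([0.690734] and [0.902127]): 1 − (1 − 0.690734)(1 − 0.902127) = 0.969731
Parallel (E and F): 1 − (1 − 0.878095)(1 − 0.950279) = 0.993939
Series ([0.969731] and [0.993939]): 0.969731 × 0.993939 = 0.9639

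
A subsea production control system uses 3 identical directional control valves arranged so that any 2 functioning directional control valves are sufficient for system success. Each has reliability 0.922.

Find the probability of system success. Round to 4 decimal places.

R = Σ_{i=2}^{3} C(3,i) p^i (1−p)^{3−i} with p = 0.922
C(3,2)·0.922^2·0.078^1 = 0.198920
C(3,3)·0.922^3·0.078^0 = 0.783777
Sum = 0.9827

0.9827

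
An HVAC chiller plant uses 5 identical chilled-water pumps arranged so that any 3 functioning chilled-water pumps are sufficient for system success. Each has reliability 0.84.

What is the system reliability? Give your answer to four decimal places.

0.9682

R = Σ_{i=3}^{5} C(5,i) p^i (1−p)^{5−i} with p = 0.84
C(5,3)·0.84^3·0.16^2 = 0.151732
C(5,4)·0.84^4·0.16^1 = 0.398297
C(5,5)·0.84^5·0.16^0 = 0.418212
Sum = 0.9682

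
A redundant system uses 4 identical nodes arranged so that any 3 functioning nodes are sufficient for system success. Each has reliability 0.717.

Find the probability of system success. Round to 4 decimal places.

0.6815

R = Σ_{i=3}^{4} C(4,i) p^i (1−p)^{4−i} with p = 0.717
C(4,3)·0.717^3·0.283^1 = 0.417257
C(4,4)·0.717^4·0.283^0 = 0.264287
Sum = 0.6815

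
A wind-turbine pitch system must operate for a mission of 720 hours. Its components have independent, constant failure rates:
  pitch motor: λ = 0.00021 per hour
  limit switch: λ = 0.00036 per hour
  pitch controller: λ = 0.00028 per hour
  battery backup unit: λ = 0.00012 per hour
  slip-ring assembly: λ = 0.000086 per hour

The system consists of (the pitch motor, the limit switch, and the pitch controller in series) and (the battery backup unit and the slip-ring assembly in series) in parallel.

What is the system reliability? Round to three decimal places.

R(pitch motor) = exp(−0.00021 × 720) = 0.85968
R(limit switch) = exp(−0.00036 × 720) = 0.77167
R(pitch controller) = exp(−0.00028 × 720) = 0.81742
R(battery backup unit) = exp(−0.00012 × 720) = 0.91723
R(slip-ring assembly) = exp(−0.000086 × 720) = 0.93996
Series (pitch motor, limit switch, and pitch controller): 0.85968 × 0.77167 × 0.81742 = 0.54227
Series (battery backup unit and slip-ring assembly): 0.91723 × 0.93996 = 0.86216
Parallel ([0.54227] and [0.86216]): 1 − (1 − 0.54227)(1 − 0.86216) = 0.937

0.937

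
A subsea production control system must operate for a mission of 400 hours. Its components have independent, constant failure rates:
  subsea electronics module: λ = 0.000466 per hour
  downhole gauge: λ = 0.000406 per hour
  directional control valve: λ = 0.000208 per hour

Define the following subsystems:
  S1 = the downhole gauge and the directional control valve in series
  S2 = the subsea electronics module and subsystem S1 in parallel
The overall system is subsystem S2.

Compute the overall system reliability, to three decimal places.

R(subsea electronics module) = exp(−0.000466 × 400) = 0.82994
R(downhole gauge) = exp(−0.000406 × 400) = 0.85010
R(directional control valve) = exp(−0.000208 × 400) = 0.92017
Series (downhole gauge and directional control valve): 0.85010 × 0.92017 = 0.78224
Parallel (subsea electronics module and [0.78224]): 1 − (1 − 0.82994)(1 − 0.78224) = 0.963

0.963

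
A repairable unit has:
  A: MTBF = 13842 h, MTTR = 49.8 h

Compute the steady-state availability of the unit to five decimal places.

0.99642

A(A) = MTBF/(MTBF+MTTR) = 13842/(13842+49.8) = 0.99642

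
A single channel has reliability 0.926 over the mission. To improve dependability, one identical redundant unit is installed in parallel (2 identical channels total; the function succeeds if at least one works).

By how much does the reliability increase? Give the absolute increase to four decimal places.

R_before = 0.926
R_after = 1 − (1 − 0.926)^2 = 0.9945
ΔR = 0.9945 − 0.926 = 0.0685

0.0685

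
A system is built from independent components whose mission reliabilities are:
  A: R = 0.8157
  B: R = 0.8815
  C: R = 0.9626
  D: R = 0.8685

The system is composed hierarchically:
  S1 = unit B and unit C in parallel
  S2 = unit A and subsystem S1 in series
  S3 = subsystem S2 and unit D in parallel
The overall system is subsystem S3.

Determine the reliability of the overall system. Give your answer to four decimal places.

0.9753

Parallel (B and C): 1 − (1 − 0.881500)(1 − 0.962600) = 0.995568
Series (A and [0.995568]): 0.815700 × 0.995568 = 0.812085
Parallel ([0.812085] and D): 1 − (1 − 0.812085)(1 − 0.868500) = 0.9753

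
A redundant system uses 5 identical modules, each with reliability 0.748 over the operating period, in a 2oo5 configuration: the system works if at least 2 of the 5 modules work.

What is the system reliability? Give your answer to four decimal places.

R = Σ_{i=2}^{5} C(5,i) p^i (1−p)^{5−i} with p = 0.748
C(5,2)·0.748^2·0.252^3 = 0.089537
C(5,3)·0.748^3·0.252^2 = 0.265770
C(5,4)·0.748^4·0.252^1 = 0.394436
C(5,5)·0.748^5·0.252^0 = 0.234157
Sum = 0.9839

0.9839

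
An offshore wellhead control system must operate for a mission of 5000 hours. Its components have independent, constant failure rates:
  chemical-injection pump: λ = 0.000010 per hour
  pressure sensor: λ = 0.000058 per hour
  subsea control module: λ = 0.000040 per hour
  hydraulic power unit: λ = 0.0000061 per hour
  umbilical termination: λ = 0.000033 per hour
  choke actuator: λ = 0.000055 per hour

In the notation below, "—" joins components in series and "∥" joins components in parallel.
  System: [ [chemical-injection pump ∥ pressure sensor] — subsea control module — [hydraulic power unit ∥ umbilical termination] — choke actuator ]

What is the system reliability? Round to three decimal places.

R(chemical-injection pump) = exp(−0.000010 × 5000) = 0.95123
R(pressure sensor) = exp(−0.000058 × 5000) = 0.74826
R(subsea control module) = exp(−0.000040 × 5000) = 0.81873
R(hydraulic power unit) = exp(−0.0000061 × 5000) = 0.96996
R(umbilical termination) = exp(−0.000033 × 5000) = 0.84789
R(choke actuator) = exp(−0.000055 × 5000) = 0.75957
Parallel (chemical-injection pump and pressure sensor): 1 − (1 − 0.95123)(1 − 0.74826) = 0.98772
Parallel (hydraulic power unit and umbilical termination): 1 − (1 − 0.96996)(1 − 0.84789) = 0.99543
Series ([0.98772], subsea control module, [0.99543], and choke actuator): 0.98772 × 0.81873 × 0.99543 × 0.75957 = 0.611

0.611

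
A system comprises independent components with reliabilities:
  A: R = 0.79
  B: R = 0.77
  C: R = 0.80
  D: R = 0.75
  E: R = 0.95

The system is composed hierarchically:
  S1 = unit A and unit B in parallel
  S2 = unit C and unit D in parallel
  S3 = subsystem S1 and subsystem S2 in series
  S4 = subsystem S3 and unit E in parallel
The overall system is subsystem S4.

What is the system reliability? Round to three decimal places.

0.995

Parallel (A and B): 1 − (1 − 0.79000)(1 − 0.77000) = 0.95170
Parallel (C and D): 1 − (1 − 0.80000)(1 − 0.75000) = 0.95000
Series ([0.95170] and [0.95000]): 0.95170 × 0.95000 = 0.90412
Parallel ([0.90412] and E): 1 − (1 − 0.90412)(1 − 0.95000) = 0.995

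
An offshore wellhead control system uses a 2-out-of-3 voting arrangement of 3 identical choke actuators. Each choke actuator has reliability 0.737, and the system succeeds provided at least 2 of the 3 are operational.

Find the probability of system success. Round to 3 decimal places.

R = Σ_{i=2}^{3} C(3,i) p^i (1−p)^{3−i} with p = 0.737
C(3,2)·0.737^2·0.263^1 = 0.42856
C(3,3)·0.737^3·0.263^0 = 0.40032
Sum = 0.829

0.829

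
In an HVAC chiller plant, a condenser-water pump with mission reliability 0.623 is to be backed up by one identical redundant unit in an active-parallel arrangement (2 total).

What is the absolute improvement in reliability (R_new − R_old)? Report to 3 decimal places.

0.235

R_before = 0.623
R_after = 1 − (1 − 0.623)^2 = 0.858
ΔR = 0.858 − 0.623 = 0.235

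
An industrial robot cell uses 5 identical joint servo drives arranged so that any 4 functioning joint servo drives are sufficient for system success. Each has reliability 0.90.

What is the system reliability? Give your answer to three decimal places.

R = Σ_{i=4}^{5} C(5,i) p^i (1−p)^{5−i} with p = 0.90
C(5,4)·0.90^4·0.10^1 = 0.32805
C(5,5)·0.90^5·0.10^0 = 0.59049
Sum = 0.919

0.919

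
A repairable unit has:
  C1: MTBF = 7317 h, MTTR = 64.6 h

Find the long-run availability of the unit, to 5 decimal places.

0.99125

A(C1) = MTBF/(MTBF+MTTR) = 7317/(7317+64.6) = 0.99125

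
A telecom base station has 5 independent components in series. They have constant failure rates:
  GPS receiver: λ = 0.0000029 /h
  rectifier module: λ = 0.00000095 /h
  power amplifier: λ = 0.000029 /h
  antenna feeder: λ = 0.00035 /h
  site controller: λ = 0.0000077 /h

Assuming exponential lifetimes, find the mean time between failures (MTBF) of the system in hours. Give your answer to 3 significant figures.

2560

Series of exponential components: λ_sys = Σ λ_i
λ_sys = 0.0000029 + 0.00000095 + 0.000029 + 0.00035 + 0.0000077 = 3.9055e-04 /h
MTBF = 1 / λ_sys = 2560 h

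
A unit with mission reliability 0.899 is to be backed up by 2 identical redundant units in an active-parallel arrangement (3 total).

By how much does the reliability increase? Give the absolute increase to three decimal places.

R_before = 0.899
R_after = 1 − (1 − 0.899)^3 = 0.999
ΔR = 0.999 − 0.899 = 0.100

0.100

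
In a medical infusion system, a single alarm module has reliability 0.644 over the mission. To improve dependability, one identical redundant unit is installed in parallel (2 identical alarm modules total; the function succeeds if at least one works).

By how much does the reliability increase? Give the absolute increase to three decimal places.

0.229

R_before = 0.644
R_after = 1 − (1 − 0.644)^2 = 0.873
ΔR = 0.873 − 0.644 = 0.229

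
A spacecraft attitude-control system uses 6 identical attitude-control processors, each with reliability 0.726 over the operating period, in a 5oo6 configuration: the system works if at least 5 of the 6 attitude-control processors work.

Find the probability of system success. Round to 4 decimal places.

R = Σ_{i=5}^{6} C(6,i) p^i (1−p)^{6−i} with p = 0.726
C(6,5)·0.726^5·0.274^1 = 0.331577
C(6,6)·0.726^6·0.274^0 = 0.146427
Sum = 0.4780

0.4780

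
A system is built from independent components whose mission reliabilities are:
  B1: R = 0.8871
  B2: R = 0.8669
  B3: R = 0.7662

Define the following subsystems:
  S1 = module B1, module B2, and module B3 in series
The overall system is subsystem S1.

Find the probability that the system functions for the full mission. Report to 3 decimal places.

Series (B1, B2, and B3): 0.88710 × 0.86690 × 0.76620 = 0.589

0.589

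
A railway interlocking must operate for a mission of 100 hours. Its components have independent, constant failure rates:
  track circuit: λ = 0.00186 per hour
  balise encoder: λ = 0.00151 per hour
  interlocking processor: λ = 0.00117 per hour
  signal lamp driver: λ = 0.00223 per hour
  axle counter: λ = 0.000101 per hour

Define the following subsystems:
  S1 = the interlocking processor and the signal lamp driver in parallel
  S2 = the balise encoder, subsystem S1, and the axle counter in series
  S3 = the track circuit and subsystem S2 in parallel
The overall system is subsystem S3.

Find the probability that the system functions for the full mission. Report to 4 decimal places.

0.9716

R(track circuit) = exp(−0.00186 × 100) = 0.830274
R(balise encoder) = exp(−0.00151 × 100) = 0.859848
R(interlocking processor) = exp(−0.00117 × 100) = 0.889585
R(signal lamp driver) = exp(−0.00223 × 100) = 0.800115
R(axle counter) = exp(−0.000101 × 100) = 0.989951
Parallel (interlocking processor and signal lamp driver): 1 − (1 − 0.889585)(1 − 0.800115) = 0.977930
Series (balise encoder, [0.977930], and axle counter): 0.859848 × 0.977930 × 0.989951 = 0.832421
Parallel (track circuit and [0.832421]): 1 − (1 − 0.830274)(1 − 0.832421) = 0.9716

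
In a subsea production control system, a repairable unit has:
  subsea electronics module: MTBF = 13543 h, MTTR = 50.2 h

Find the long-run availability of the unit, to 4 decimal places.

0.9963

A(subsea electronics module) = MTBF/(MTBF+MTTR) = 13543/(13543+50.2) = 0.9963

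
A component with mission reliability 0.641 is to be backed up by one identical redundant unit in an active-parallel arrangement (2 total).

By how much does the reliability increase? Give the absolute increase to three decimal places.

R_before = 0.641
R_after = 1 − (1 − 0.641)^2 = 0.871
ΔR = 0.871 − 0.641 = 0.230

0.230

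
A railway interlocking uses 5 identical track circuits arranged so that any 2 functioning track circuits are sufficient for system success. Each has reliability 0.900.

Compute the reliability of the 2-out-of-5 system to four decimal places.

R = Σ_{i=2}^{5} C(5,i) p^i (1−p)^{5−i} with p = 0.900
C(5,2)·0.900^2·0.100^3 = 0.008100
C(5,3)·0.900^3·0.100^2 = 0.072900
C(5,4)·0.900^4·0.100^1 = 0.328050
C(5,5)·0.900^5·0.100^0 = 0.590490
Sum = 0.9995

0.9995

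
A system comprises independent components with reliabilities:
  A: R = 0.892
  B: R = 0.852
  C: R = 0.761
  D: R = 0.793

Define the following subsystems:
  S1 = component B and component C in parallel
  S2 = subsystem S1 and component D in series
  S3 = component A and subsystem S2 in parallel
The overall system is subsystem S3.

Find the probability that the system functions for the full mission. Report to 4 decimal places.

Parallel (B and C): 1 − (1 − 0.852000)(1 − 0.761000) = 0.964628
Series ([0.964628] and D): 0.964628 × 0.793000 = 0.764950
Parallel (A and [0.764950]): 1 − (1 − 0.892000)(1 − 0.764950) = 0.9746

0.9746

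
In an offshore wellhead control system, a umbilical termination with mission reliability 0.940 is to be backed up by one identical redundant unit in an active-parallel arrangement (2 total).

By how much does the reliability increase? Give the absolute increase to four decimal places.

R_before = 0.940
R_after = 1 − (1 − 0.940)^2 = 0.9964
ΔR = 0.9964 − 0.940 = 0.0564

0.0564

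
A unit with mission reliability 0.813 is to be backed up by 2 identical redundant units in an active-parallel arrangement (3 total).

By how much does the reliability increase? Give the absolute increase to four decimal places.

0.1805

R_before = 0.813
R_after = 1 − (1 − 0.813)^3 = 0.9935
ΔR = 0.9935 − 0.813 = 0.1805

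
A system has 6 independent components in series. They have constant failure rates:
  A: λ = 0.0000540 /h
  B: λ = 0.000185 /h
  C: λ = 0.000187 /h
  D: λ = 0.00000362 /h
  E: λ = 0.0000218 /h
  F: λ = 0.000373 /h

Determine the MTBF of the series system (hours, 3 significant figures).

1210

Series of exponential components: λ_sys = Σ λ_i
λ_sys = 0.0000540 + 0.000185 + 0.000187 + 0.00000362 + 0.0000218 + 0.000373 = 8.2442e-04 /h
MTBF = 1 / λ_sys = 1210 h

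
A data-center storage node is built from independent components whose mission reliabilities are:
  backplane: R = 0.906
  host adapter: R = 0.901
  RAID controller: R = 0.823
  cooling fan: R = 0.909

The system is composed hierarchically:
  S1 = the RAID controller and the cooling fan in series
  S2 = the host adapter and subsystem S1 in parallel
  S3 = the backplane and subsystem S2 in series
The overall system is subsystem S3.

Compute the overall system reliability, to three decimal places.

0.883

Series (RAID controller and cooling fan): 0.82300 × 0.90900 = 0.74811
Parallel (host adapter and [0.74811]): 1 − (1 − 0.90100)(1 − 0.74811) = 0.97506
Series (backplane and [0.97506]): 0.90600 × 0.97506 = 0.883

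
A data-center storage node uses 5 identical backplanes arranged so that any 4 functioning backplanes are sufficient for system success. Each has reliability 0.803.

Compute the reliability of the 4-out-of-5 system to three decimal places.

0.743

R = Σ_{i=4}^{5} C(5,i) p^i (1−p)^{5−i} with p = 0.803
C(5,4)·0.803^4·0.197^1 = 0.40954
C(5,5)·0.803^5·0.197^0 = 0.33387
Sum = 0.743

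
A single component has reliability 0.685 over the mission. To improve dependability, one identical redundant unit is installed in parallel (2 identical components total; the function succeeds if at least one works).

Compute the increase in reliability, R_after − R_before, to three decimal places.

0.216

R_before = 0.685
R_after = 1 − (1 − 0.685)^2 = 0.901
ΔR = 0.901 − 0.685 = 0.216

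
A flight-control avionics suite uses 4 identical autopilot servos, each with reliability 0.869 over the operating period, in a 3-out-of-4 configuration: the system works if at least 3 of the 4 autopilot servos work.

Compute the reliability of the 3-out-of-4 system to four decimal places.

R = Σ_{i=3}^{4} C(4,i) p^i (1−p)^{4−i} with p = 0.869
C(4,3)·0.869^3·0.131^1 = 0.343867
C(4,4)·0.869^4·0.131^0 = 0.570268
Sum = 0.9141

0.9141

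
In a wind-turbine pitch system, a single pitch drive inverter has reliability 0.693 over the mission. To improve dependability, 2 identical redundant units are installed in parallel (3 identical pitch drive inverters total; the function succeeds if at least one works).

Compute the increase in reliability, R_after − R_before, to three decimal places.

R_before = 0.693
R_after = 1 − (1 − 0.693)^3 = 0.971
ΔR = 0.971 − 0.693 = 0.278

0.278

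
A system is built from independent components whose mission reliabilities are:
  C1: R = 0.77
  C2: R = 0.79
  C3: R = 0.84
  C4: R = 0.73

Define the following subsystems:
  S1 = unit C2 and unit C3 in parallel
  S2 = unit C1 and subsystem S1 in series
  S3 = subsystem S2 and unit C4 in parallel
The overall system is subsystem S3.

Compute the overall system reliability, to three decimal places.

0.931

Parallel (C2 and C3): 1 − (1 − 0.79000)(1 − 0.84000) = 0.96640
Series (C1 and [0.96640]): 0.77000 × 0.96640 = 0.74413
Parallel ([0.74413] and C4): 1 − (1 − 0.74413)(1 − 0.73000) = 0.931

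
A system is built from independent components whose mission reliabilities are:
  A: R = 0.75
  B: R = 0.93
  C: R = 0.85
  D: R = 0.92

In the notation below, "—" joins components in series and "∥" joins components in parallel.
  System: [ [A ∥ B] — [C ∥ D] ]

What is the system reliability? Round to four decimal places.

Parallel (A and B): 1 − (1 − 0.750000)(1 − 0.930000) = 0.982500
Parallel (C and D): 1 − (1 − 0.850000)(1 − 0.920000) = 0.988000
Series ([0.982500] and [0.988000]): 0.982500 × 0.988000 = 0.9707

0.9707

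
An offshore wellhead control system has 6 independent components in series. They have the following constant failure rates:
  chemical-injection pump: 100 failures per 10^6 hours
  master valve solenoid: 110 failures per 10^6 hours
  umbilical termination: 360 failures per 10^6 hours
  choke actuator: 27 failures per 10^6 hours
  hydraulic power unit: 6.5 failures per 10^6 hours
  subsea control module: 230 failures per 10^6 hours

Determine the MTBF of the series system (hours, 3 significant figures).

Series of exponential components: λ_sys = Σ λ_i
λ_sys = 0.00010 + 0.00011 + 0.00036 + 0.000027 + 0.0000065 + 0.00023 = 8.3350e-04 /h
MTBF = 1 / λ_sys = 1200 h

1200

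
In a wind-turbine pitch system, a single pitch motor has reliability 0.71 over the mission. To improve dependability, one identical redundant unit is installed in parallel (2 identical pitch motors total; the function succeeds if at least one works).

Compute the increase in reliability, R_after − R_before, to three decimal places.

0.206

R_before = 0.71
R_after = 1 − (1 − 0.71)^2 = 0.916
ΔR = 0.916 − 0.71 = 0.206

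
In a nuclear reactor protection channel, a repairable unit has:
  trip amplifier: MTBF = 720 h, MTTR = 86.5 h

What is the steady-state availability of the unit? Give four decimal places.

0.8927

A(trip amplifier) = MTBF/(MTBF+MTTR) = 720/(720+86.5) = 0.8927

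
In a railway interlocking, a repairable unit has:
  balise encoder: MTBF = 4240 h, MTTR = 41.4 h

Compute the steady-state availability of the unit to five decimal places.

0.99033

A(balise encoder) = MTBF/(MTBF+MTTR) = 4240/(4240+41.4) = 0.99033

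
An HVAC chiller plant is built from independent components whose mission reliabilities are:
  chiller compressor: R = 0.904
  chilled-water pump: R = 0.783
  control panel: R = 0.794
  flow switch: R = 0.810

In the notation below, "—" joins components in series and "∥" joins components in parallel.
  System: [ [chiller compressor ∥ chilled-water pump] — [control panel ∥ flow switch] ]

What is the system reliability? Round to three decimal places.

Parallel (chiller compressor and chilled-water pump): 1 − (1 − 0.90400)(1 − 0.78300) = 0.97917
Parallel (control panel and flow switch): 1 − (1 − 0.79400)(1 − 0.81000) = 0.96086
Series ([0.97917] and [0.96086]): 0.97917 × 0.96086 = 0.941

0.941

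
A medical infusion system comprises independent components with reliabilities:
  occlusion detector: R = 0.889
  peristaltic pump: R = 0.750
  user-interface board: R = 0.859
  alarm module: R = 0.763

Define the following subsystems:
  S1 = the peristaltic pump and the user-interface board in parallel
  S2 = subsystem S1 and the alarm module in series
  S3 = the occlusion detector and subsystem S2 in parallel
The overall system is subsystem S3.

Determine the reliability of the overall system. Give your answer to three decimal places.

Parallel (peristaltic pump and user-interface board): 1 − (1 − 0.75000)(1 − 0.85900) = 0.96475
Series ([0.96475] and alarm module): 0.96475 × 0.76300 = 0.73610
Parallel (occlusion detector and [0.73610]): 1 − (1 − 0.88900)(1 − 0.73610) = 0.971

0.971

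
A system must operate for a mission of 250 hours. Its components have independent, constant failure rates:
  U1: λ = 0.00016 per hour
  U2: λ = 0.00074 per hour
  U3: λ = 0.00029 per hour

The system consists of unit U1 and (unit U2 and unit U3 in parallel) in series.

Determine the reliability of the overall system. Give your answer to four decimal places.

R(U1) = exp(−0.00016 × 250) = 0.960789
R(U2) = exp(−0.00074 × 250) = 0.831104
R(U3) = exp(−0.00029 × 250) = 0.930066
Parallel (U2 and U3): 1 − (1 − 0.831104)(1 − 0.930066) = 0.988188
Series (U1 and [0.988188]): 0.960789 × 0.988188 = 0.9494

0.9494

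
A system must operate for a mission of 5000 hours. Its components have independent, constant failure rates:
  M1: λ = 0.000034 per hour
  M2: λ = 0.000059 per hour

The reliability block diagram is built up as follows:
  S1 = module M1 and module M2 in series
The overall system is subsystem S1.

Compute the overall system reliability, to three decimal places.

0.628

R(M1) = exp(−0.000034 × 5000) = 0.84366
R(M2) = exp(−0.000059 × 5000) = 0.74453
Series (M1 and M2): 0.84366 × 0.74453 = 0.628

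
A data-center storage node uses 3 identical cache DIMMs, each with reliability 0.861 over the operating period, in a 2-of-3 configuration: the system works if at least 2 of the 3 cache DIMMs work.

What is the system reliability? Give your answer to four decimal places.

R = Σ_{i=2}^{3} C(3,i) p^i (1−p)^{3−i} with p = 0.861
C(3,2)·0.861^2·0.139^1 = 0.309131
C(3,3)·0.861^3·0.139^0 = 0.638277
Sum = 0.9474

0.9474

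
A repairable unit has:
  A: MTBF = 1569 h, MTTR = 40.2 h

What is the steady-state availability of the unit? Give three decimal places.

0.975

A(A) = MTBF/(MTBF+MTTR) = 1569/(1569+40.2) = 0.975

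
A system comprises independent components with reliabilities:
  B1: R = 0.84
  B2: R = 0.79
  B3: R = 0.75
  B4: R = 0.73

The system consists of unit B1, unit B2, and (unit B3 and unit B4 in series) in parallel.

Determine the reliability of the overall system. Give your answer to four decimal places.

Series (B3 and B4): 0.750000 × 0.730000 = 0.547500
Parallel (B1, B2, and [0.547500]): 1 − (1 − 0.840000)(1 − 0.790000)(1 − 0.547500) = 0.9848

0.9848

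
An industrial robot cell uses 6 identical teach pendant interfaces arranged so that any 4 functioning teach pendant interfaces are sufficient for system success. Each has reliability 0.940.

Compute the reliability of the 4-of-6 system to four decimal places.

0.9962

R = Σ_{i=4}^{6} C(6,i) p^i (1−p)^{6−i} with p = 0.940
C(6,4)·0.940^4·0.060^2 = 0.042160
C(6,5)·0.940^5·0.060^1 = 0.264205
C(6,6)·0.940^6·0.060^0 = 0.689870
Sum = 0.9962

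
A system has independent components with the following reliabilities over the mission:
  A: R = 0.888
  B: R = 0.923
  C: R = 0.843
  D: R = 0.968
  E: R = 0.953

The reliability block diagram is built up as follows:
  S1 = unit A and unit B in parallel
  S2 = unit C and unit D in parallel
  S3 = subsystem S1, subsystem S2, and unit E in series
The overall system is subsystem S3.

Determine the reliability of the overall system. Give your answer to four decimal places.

Parallel (A and B): 1 − (1 − 0.888000)(1 − 0.923000) = 0.991376
Parallel (C and D): 1 − (1 − 0.843000)(1 − 0.968000) = 0.994976
Series ([0.991376], [0.994976], and E): 0.991376 × 0.994976 × 0.953000 = 0.9400

0.9400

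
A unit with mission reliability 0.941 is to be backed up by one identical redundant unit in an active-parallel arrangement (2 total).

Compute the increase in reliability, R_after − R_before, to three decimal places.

R_before = 0.941
R_after = 1 − (1 − 0.941)^2 = 0.997
ΔR = 0.997 − 0.941 = 0.056

0.056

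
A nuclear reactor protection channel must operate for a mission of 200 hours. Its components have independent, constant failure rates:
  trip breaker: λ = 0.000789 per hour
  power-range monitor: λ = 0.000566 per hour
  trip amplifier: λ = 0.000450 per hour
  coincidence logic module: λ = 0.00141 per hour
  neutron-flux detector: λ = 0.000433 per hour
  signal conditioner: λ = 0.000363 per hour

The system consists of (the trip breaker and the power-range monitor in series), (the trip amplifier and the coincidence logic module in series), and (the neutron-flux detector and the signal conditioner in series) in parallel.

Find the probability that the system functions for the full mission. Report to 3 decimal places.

R(trip breaker) = exp(−0.000789 × 200) = 0.85402
R(power-range monitor) = exp(−0.000566 × 200) = 0.89297
R(trip amplifier) = exp(−0.000450 × 200) = 0.91393
R(coincidence logic module) = exp(−0.00141 × 200) = 0.75427
R(neutron-flux detector) = exp(−0.000433 × 200) = 0.91704
R(signal conditioner) = exp(−0.000363 × 200) = 0.92997
Series (trip breaker and power-range monitor): 0.85402 × 0.89297 = 0.76261
Series (trip amplifier and coincidence logic module): 0.91393 × 0.75427 = 0.68935
Series (neutron-flux detector and signal conditioner): 0.91704 × 0.92997 = 0.85282
Parallel ([0.76261], [0.68935], and [0.85282]): 1 − (1 − 0.76261)(1 − 0.68935)(1 − 0.85282) = 0.989

0.989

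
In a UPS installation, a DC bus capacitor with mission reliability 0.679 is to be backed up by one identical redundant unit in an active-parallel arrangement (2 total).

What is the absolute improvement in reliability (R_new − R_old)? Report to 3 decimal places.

0.218

R_before = 0.679
R_after = 1 − (1 − 0.679)^2 = 0.897
ΔR = 0.897 − 0.679 = 0.218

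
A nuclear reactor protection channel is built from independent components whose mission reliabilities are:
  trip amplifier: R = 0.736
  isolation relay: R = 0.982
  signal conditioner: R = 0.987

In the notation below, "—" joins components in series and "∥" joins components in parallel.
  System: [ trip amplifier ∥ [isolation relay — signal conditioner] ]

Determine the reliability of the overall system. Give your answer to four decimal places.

0.9919

Series (isolation relay and signal conditioner): 0.982000 × 0.987000 = 0.969234
Parallel (trip amplifier and [0.969234]): 1 − (1 − 0.736000)(1 − 0.969234) = 0.9919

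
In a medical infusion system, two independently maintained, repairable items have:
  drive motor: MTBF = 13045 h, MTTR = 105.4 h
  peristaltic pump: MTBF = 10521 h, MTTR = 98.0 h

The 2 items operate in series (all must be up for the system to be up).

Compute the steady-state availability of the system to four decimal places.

A(drive motor) = MTBF/(MTBF+MTTR) = 13045/(13045+105.4) = 0.991985
A(peristaltic pump) = MTBF/(MTBF+MTTR) = 10521/(10521+98.0) = 0.990771
Series availability: 0.991985 × 0.990771 = 0.9828

0.9828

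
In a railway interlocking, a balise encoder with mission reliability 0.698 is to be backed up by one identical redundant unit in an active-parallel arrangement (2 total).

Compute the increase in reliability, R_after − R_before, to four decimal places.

R_before = 0.698
R_after = 1 − (1 − 0.698)^2 = 0.9088
ΔR = 0.9088 − 0.698 = 0.2108

0.2108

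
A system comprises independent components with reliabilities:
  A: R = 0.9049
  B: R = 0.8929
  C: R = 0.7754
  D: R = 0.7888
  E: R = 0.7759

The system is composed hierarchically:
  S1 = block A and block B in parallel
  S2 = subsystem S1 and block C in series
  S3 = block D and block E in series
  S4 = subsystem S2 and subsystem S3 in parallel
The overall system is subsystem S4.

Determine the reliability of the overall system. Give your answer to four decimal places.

0.9098

Parallel (A and B): 1 − (1 − 0.904900)(1 − 0.892900) = 0.989815
Series ([0.989815] and C): 0.989815 × 0.775400 = 0.767503
Series (D and E): 0.788800 × 0.775900 = 0.612030
Parallel ([0.767503] and [0.612030]): 1 − (1 − 0.767503)(1 − 0.612030) = 0.9098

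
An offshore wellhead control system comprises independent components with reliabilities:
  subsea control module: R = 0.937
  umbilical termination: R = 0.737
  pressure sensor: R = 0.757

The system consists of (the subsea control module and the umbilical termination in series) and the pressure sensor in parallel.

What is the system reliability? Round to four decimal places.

Series (subsea control module and umbilical termination): 0.937000 × 0.737000 = 0.690569
Parallel ([0.690569] and pressure sensor): 1 − (1 − 0.690569)(1 − 0.757000) = 0.9248

0.9248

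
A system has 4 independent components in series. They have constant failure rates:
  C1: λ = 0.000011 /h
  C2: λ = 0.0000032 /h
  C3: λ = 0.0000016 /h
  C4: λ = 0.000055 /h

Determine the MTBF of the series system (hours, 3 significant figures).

14100

Series of exponential components: λ_sys = Σ λ_i
λ_sys = 0.000011 + 0.0000032 + 0.0000016 + 0.000055 = 7.0800e-05 /h
MTBF = 1 / λ_sys = 14100 h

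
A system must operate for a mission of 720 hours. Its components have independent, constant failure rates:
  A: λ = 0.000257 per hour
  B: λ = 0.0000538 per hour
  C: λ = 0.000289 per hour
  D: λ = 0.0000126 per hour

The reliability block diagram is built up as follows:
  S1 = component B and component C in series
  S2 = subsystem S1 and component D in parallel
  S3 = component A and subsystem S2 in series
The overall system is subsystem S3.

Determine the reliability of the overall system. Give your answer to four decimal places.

R(A) = exp(−0.000257 × 720) = 0.831071
R(B) = exp(−0.0000538 × 720) = 0.962005
R(C) = exp(−0.000289 × 720) = 0.812142
R(D) = exp(−0.0000126 × 720) = 0.990969
Series (B and C): 0.962005 × 0.812142 = 0.781285
Parallel ([0.781285] and D): 1 − (1 − 0.781285)(1 − 0.990969) = 0.998025
Series (A and [0.998025]): 0.831071 × 0.998025 = 0.8294

0.8294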